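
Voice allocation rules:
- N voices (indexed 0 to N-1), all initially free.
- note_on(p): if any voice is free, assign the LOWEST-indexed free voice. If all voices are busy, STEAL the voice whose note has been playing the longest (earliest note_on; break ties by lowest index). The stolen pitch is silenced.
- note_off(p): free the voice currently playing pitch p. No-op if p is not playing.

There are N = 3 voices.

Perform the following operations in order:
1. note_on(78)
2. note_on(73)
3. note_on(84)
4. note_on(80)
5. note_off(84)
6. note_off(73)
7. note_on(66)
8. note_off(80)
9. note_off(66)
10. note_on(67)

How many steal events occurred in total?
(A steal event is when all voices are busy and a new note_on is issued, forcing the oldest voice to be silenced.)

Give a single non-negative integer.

Op 1: note_on(78): voice 0 is free -> assigned | voices=[78 - -]
Op 2: note_on(73): voice 1 is free -> assigned | voices=[78 73 -]
Op 3: note_on(84): voice 2 is free -> assigned | voices=[78 73 84]
Op 4: note_on(80): all voices busy, STEAL voice 0 (pitch 78, oldest) -> assign | voices=[80 73 84]
Op 5: note_off(84): free voice 2 | voices=[80 73 -]
Op 6: note_off(73): free voice 1 | voices=[80 - -]
Op 7: note_on(66): voice 1 is free -> assigned | voices=[80 66 -]
Op 8: note_off(80): free voice 0 | voices=[- 66 -]
Op 9: note_off(66): free voice 1 | voices=[- - -]
Op 10: note_on(67): voice 0 is free -> assigned | voices=[67 - -]

Answer: 1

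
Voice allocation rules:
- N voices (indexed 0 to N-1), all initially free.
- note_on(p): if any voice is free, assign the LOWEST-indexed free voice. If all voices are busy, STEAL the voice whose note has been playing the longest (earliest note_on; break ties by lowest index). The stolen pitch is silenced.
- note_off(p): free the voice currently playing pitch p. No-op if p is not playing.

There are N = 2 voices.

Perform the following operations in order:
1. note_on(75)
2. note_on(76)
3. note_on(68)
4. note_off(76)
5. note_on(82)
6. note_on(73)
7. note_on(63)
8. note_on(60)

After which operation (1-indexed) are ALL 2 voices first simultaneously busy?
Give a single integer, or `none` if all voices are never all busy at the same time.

Answer: 2

Derivation:
Op 1: note_on(75): voice 0 is free -> assigned | voices=[75 -]
Op 2: note_on(76): voice 1 is free -> assigned | voices=[75 76]
Op 3: note_on(68): all voices busy, STEAL voice 0 (pitch 75, oldest) -> assign | voices=[68 76]
Op 4: note_off(76): free voice 1 | voices=[68 -]
Op 5: note_on(82): voice 1 is free -> assigned | voices=[68 82]
Op 6: note_on(73): all voices busy, STEAL voice 0 (pitch 68, oldest) -> assign | voices=[73 82]
Op 7: note_on(63): all voices busy, STEAL voice 1 (pitch 82, oldest) -> assign | voices=[73 63]
Op 8: note_on(60): all voices busy, STEAL voice 0 (pitch 73, oldest) -> assign | voices=[60 63]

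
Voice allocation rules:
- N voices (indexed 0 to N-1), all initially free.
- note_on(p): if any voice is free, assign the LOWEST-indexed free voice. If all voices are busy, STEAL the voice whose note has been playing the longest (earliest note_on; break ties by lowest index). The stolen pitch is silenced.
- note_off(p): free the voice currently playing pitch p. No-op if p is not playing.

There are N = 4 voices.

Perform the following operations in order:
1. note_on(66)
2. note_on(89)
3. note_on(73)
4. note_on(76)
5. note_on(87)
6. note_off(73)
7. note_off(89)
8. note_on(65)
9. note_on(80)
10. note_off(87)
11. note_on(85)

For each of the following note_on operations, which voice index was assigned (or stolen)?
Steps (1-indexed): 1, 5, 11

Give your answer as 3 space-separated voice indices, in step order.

Answer: 0 0 0

Derivation:
Op 1: note_on(66): voice 0 is free -> assigned | voices=[66 - - -]
Op 2: note_on(89): voice 1 is free -> assigned | voices=[66 89 - -]
Op 3: note_on(73): voice 2 is free -> assigned | voices=[66 89 73 -]
Op 4: note_on(76): voice 3 is free -> assigned | voices=[66 89 73 76]
Op 5: note_on(87): all voices busy, STEAL voice 0 (pitch 66, oldest) -> assign | voices=[87 89 73 76]
Op 6: note_off(73): free voice 2 | voices=[87 89 - 76]
Op 7: note_off(89): free voice 1 | voices=[87 - - 76]
Op 8: note_on(65): voice 1 is free -> assigned | voices=[87 65 - 76]
Op 9: note_on(80): voice 2 is free -> assigned | voices=[87 65 80 76]
Op 10: note_off(87): free voice 0 | voices=[- 65 80 76]
Op 11: note_on(85): voice 0 is free -> assigned | voices=[85 65 80 76]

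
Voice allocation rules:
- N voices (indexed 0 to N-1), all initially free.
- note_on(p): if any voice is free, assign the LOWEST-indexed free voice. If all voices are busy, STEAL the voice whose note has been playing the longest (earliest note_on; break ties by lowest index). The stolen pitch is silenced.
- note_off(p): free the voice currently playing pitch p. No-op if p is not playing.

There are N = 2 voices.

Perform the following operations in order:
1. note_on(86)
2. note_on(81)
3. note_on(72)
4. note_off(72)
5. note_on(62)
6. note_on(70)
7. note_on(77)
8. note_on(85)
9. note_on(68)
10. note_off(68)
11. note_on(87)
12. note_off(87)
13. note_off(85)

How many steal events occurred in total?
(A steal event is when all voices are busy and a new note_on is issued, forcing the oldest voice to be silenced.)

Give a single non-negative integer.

Answer: 5

Derivation:
Op 1: note_on(86): voice 0 is free -> assigned | voices=[86 -]
Op 2: note_on(81): voice 1 is free -> assigned | voices=[86 81]
Op 3: note_on(72): all voices busy, STEAL voice 0 (pitch 86, oldest) -> assign | voices=[72 81]
Op 4: note_off(72): free voice 0 | voices=[- 81]
Op 5: note_on(62): voice 0 is free -> assigned | voices=[62 81]
Op 6: note_on(70): all voices busy, STEAL voice 1 (pitch 81, oldest) -> assign | voices=[62 70]
Op 7: note_on(77): all voices busy, STEAL voice 0 (pitch 62, oldest) -> assign | voices=[77 70]
Op 8: note_on(85): all voices busy, STEAL voice 1 (pitch 70, oldest) -> assign | voices=[77 85]
Op 9: note_on(68): all voices busy, STEAL voice 0 (pitch 77, oldest) -> assign | voices=[68 85]
Op 10: note_off(68): free voice 0 | voices=[- 85]
Op 11: note_on(87): voice 0 is free -> assigned | voices=[87 85]
Op 12: note_off(87): free voice 0 | voices=[- 85]
Op 13: note_off(85): free voice 1 | voices=[- -]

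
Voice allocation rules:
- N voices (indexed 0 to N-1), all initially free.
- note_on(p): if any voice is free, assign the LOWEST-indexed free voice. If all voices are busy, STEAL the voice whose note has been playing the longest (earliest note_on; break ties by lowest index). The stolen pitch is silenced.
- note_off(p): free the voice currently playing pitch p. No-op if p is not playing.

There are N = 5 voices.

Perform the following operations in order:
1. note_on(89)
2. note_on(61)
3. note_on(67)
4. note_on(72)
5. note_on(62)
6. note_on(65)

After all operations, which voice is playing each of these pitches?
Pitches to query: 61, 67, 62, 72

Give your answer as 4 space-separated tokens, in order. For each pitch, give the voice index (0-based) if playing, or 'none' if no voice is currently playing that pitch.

Answer: 1 2 4 3

Derivation:
Op 1: note_on(89): voice 0 is free -> assigned | voices=[89 - - - -]
Op 2: note_on(61): voice 1 is free -> assigned | voices=[89 61 - - -]
Op 3: note_on(67): voice 2 is free -> assigned | voices=[89 61 67 - -]
Op 4: note_on(72): voice 3 is free -> assigned | voices=[89 61 67 72 -]
Op 5: note_on(62): voice 4 is free -> assigned | voices=[89 61 67 72 62]
Op 6: note_on(65): all voices busy, STEAL voice 0 (pitch 89, oldest) -> assign | voices=[65 61 67 72 62]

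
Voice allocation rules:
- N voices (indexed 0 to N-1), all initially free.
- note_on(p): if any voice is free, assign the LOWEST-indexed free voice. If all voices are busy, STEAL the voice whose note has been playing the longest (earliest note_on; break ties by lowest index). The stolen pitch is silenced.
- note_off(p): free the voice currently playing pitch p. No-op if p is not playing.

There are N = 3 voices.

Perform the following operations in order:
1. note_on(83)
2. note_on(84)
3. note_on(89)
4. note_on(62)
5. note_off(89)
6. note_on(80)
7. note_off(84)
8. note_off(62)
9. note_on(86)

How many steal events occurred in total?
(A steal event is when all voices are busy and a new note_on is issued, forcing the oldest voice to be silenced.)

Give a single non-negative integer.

Answer: 1

Derivation:
Op 1: note_on(83): voice 0 is free -> assigned | voices=[83 - -]
Op 2: note_on(84): voice 1 is free -> assigned | voices=[83 84 -]
Op 3: note_on(89): voice 2 is free -> assigned | voices=[83 84 89]
Op 4: note_on(62): all voices busy, STEAL voice 0 (pitch 83, oldest) -> assign | voices=[62 84 89]
Op 5: note_off(89): free voice 2 | voices=[62 84 -]
Op 6: note_on(80): voice 2 is free -> assigned | voices=[62 84 80]
Op 7: note_off(84): free voice 1 | voices=[62 - 80]
Op 8: note_off(62): free voice 0 | voices=[- - 80]
Op 9: note_on(86): voice 0 is free -> assigned | voices=[86 - 80]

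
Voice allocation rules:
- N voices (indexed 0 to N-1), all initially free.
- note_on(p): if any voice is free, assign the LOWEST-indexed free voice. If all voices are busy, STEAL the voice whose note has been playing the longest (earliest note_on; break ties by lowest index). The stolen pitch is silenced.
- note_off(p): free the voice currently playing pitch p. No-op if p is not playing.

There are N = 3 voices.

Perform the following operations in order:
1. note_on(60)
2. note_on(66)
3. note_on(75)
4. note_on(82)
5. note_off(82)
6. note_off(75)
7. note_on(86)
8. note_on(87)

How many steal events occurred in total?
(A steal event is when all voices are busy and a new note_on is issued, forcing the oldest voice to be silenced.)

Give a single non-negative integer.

Answer: 1

Derivation:
Op 1: note_on(60): voice 0 is free -> assigned | voices=[60 - -]
Op 2: note_on(66): voice 1 is free -> assigned | voices=[60 66 -]
Op 3: note_on(75): voice 2 is free -> assigned | voices=[60 66 75]
Op 4: note_on(82): all voices busy, STEAL voice 0 (pitch 60, oldest) -> assign | voices=[82 66 75]
Op 5: note_off(82): free voice 0 | voices=[- 66 75]
Op 6: note_off(75): free voice 2 | voices=[- 66 -]
Op 7: note_on(86): voice 0 is free -> assigned | voices=[86 66 -]
Op 8: note_on(87): voice 2 is free -> assigned | voices=[86 66 87]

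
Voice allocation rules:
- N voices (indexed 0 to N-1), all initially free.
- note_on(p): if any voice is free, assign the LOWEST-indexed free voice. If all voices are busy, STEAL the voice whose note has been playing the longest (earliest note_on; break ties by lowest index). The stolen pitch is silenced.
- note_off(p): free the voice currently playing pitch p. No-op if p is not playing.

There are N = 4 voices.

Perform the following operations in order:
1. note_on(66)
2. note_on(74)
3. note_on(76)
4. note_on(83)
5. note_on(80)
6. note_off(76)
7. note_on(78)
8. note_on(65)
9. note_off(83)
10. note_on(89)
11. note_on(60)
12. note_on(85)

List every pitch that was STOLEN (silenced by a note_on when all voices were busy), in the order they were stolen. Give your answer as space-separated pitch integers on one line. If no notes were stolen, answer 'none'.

Op 1: note_on(66): voice 0 is free -> assigned | voices=[66 - - -]
Op 2: note_on(74): voice 1 is free -> assigned | voices=[66 74 - -]
Op 3: note_on(76): voice 2 is free -> assigned | voices=[66 74 76 -]
Op 4: note_on(83): voice 3 is free -> assigned | voices=[66 74 76 83]
Op 5: note_on(80): all voices busy, STEAL voice 0 (pitch 66, oldest) -> assign | voices=[80 74 76 83]
Op 6: note_off(76): free voice 2 | voices=[80 74 - 83]
Op 7: note_on(78): voice 2 is free -> assigned | voices=[80 74 78 83]
Op 8: note_on(65): all voices busy, STEAL voice 1 (pitch 74, oldest) -> assign | voices=[80 65 78 83]
Op 9: note_off(83): free voice 3 | voices=[80 65 78 -]
Op 10: note_on(89): voice 3 is free -> assigned | voices=[80 65 78 89]
Op 11: note_on(60): all voices busy, STEAL voice 0 (pitch 80, oldest) -> assign | voices=[60 65 78 89]
Op 12: note_on(85): all voices busy, STEAL voice 2 (pitch 78, oldest) -> assign | voices=[60 65 85 89]

Answer: 66 74 80 78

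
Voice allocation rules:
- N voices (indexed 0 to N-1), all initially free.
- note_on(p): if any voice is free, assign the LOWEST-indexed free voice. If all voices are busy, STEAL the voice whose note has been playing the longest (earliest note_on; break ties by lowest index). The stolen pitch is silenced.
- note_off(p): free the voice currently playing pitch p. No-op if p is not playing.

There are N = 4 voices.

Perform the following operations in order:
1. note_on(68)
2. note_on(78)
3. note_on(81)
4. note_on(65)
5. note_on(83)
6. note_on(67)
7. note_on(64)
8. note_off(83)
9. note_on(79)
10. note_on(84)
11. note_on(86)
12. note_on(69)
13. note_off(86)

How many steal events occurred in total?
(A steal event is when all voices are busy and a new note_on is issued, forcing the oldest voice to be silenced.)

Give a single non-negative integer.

Answer: 6

Derivation:
Op 1: note_on(68): voice 0 is free -> assigned | voices=[68 - - -]
Op 2: note_on(78): voice 1 is free -> assigned | voices=[68 78 - -]
Op 3: note_on(81): voice 2 is free -> assigned | voices=[68 78 81 -]
Op 4: note_on(65): voice 3 is free -> assigned | voices=[68 78 81 65]
Op 5: note_on(83): all voices busy, STEAL voice 0 (pitch 68, oldest) -> assign | voices=[83 78 81 65]
Op 6: note_on(67): all voices busy, STEAL voice 1 (pitch 78, oldest) -> assign | voices=[83 67 81 65]
Op 7: note_on(64): all voices busy, STEAL voice 2 (pitch 81, oldest) -> assign | voices=[83 67 64 65]
Op 8: note_off(83): free voice 0 | voices=[- 67 64 65]
Op 9: note_on(79): voice 0 is free -> assigned | voices=[79 67 64 65]
Op 10: note_on(84): all voices busy, STEAL voice 3 (pitch 65, oldest) -> assign | voices=[79 67 64 84]
Op 11: note_on(86): all voices busy, STEAL voice 1 (pitch 67, oldest) -> assign | voices=[79 86 64 84]
Op 12: note_on(69): all voices busy, STEAL voice 2 (pitch 64, oldest) -> assign | voices=[79 86 69 84]
Op 13: note_off(86): free voice 1 | voices=[79 - 69 84]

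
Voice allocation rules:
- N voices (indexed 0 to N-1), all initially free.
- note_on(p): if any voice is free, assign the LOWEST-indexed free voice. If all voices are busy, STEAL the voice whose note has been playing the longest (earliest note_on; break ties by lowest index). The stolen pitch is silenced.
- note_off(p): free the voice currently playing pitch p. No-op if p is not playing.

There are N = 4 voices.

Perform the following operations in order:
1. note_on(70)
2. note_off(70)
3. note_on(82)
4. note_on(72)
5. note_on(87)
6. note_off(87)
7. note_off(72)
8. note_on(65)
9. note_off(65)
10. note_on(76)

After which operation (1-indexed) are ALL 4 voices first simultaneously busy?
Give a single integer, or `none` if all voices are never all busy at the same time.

Answer: none

Derivation:
Op 1: note_on(70): voice 0 is free -> assigned | voices=[70 - - -]
Op 2: note_off(70): free voice 0 | voices=[- - - -]
Op 3: note_on(82): voice 0 is free -> assigned | voices=[82 - - -]
Op 4: note_on(72): voice 1 is free -> assigned | voices=[82 72 - -]
Op 5: note_on(87): voice 2 is free -> assigned | voices=[82 72 87 -]
Op 6: note_off(87): free voice 2 | voices=[82 72 - -]
Op 7: note_off(72): free voice 1 | voices=[82 - - -]
Op 8: note_on(65): voice 1 is free -> assigned | voices=[82 65 - -]
Op 9: note_off(65): free voice 1 | voices=[82 - - -]
Op 10: note_on(76): voice 1 is free -> assigned | voices=[82 76 - -]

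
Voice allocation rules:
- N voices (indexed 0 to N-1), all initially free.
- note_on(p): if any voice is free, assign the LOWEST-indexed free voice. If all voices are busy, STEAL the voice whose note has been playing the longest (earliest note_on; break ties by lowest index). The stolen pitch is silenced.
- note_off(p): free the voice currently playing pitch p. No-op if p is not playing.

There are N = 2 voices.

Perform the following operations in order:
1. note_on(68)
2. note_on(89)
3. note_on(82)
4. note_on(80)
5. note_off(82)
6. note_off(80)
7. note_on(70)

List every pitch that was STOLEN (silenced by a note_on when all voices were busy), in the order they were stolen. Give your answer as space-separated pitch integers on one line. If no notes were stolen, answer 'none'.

Op 1: note_on(68): voice 0 is free -> assigned | voices=[68 -]
Op 2: note_on(89): voice 1 is free -> assigned | voices=[68 89]
Op 3: note_on(82): all voices busy, STEAL voice 0 (pitch 68, oldest) -> assign | voices=[82 89]
Op 4: note_on(80): all voices busy, STEAL voice 1 (pitch 89, oldest) -> assign | voices=[82 80]
Op 5: note_off(82): free voice 0 | voices=[- 80]
Op 6: note_off(80): free voice 1 | voices=[- -]
Op 7: note_on(70): voice 0 is free -> assigned | voices=[70 -]

Answer: 68 89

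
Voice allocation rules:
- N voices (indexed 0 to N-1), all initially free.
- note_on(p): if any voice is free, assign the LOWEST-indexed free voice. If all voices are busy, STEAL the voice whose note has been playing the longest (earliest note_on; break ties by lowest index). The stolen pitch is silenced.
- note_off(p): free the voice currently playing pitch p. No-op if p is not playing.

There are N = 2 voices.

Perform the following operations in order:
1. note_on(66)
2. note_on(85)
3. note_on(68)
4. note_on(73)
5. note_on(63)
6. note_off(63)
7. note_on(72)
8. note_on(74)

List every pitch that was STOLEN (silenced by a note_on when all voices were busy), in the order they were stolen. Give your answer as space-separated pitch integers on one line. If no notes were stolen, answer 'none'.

Op 1: note_on(66): voice 0 is free -> assigned | voices=[66 -]
Op 2: note_on(85): voice 1 is free -> assigned | voices=[66 85]
Op 3: note_on(68): all voices busy, STEAL voice 0 (pitch 66, oldest) -> assign | voices=[68 85]
Op 4: note_on(73): all voices busy, STEAL voice 1 (pitch 85, oldest) -> assign | voices=[68 73]
Op 5: note_on(63): all voices busy, STEAL voice 0 (pitch 68, oldest) -> assign | voices=[63 73]
Op 6: note_off(63): free voice 0 | voices=[- 73]
Op 7: note_on(72): voice 0 is free -> assigned | voices=[72 73]
Op 8: note_on(74): all voices busy, STEAL voice 1 (pitch 73, oldest) -> assign | voices=[72 74]

Answer: 66 85 68 73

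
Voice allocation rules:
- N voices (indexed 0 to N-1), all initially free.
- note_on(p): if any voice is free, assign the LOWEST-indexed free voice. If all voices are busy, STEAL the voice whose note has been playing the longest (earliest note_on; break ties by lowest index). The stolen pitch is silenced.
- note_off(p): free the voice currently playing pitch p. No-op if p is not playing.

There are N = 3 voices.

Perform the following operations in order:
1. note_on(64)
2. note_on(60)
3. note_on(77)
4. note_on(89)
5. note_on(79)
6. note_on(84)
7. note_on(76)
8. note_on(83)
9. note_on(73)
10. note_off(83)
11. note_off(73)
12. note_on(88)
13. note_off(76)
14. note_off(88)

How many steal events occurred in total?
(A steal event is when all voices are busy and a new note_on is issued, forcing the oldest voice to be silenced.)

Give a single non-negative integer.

Answer: 6

Derivation:
Op 1: note_on(64): voice 0 is free -> assigned | voices=[64 - -]
Op 2: note_on(60): voice 1 is free -> assigned | voices=[64 60 -]
Op 3: note_on(77): voice 2 is free -> assigned | voices=[64 60 77]
Op 4: note_on(89): all voices busy, STEAL voice 0 (pitch 64, oldest) -> assign | voices=[89 60 77]
Op 5: note_on(79): all voices busy, STEAL voice 1 (pitch 60, oldest) -> assign | voices=[89 79 77]
Op 6: note_on(84): all voices busy, STEAL voice 2 (pitch 77, oldest) -> assign | voices=[89 79 84]
Op 7: note_on(76): all voices busy, STEAL voice 0 (pitch 89, oldest) -> assign | voices=[76 79 84]
Op 8: note_on(83): all voices busy, STEAL voice 1 (pitch 79, oldest) -> assign | voices=[76 83 84]
Op 9: note_on(73): all voices busy, STEAL voice 2 (pitch 84, oldest) -> assign | voices=[76 83 73]
Op 10: note_off(83): free voice 1 | voices=[76 - 73]
Op 11: note_off(73): free voice 2 | voices=[76 - -]
Op 12: note_on(88): voice 1 is free -> assigned | voices=[76 88 -]
Op 13: note_off(76): free voice 0 | voices=[- 88 -]
Op 14: note_off(88): free voice 1 | voices=[- - -]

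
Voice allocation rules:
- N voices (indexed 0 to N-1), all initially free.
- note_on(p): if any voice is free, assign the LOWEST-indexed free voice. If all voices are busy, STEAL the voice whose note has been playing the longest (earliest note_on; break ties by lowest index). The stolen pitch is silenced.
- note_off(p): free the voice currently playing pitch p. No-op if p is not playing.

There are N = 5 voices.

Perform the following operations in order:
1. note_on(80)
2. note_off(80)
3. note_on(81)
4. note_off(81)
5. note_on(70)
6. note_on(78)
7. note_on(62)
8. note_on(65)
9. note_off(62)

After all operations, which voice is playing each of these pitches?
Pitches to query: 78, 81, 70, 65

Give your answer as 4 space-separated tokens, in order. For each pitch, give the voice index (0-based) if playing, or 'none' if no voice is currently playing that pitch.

Answer: 1 none 0 3

Derivation:
Op 1: note_on(80): voice 0 is free -> assigned | voices=[80 - - - -]
Op 2: note_off(80): free voice 0 | voices=[- - - - -]
Op 3: note_on(81): voice 0 is free -> assigned | voices=[81 - - - -]
Op 4: note_off(81): free voice 0 | voices=[- - - - -]
Op 5: note_on(70): voice 0 is free -> assigned | voices=[70 - - - -]
Op 6: note_on(78): voice 1 is free -> assigned | voices=[70 78 - - -]
Op 7: note_on(62): voice 2 is free -> assigned | voices=[70 78 62 - -]
Op 8: note_on(65): voice 3 is free -> assigned | voices=[70 78 62 65 -]
Op 9: note_off(62): free voice 2 | voices=[70 78 - 65 -]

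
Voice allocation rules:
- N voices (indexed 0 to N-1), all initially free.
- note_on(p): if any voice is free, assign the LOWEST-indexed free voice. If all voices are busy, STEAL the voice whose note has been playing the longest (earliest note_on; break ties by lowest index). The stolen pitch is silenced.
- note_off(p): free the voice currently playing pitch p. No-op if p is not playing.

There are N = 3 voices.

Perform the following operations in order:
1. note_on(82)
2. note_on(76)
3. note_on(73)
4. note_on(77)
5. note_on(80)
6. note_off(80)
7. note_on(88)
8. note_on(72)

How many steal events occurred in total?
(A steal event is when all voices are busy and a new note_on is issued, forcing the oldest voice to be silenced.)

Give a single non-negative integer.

Answer: 3

Derivation:
Op 1: note_on(82): voice 0 is free -> assigned | voices=[82 - -]
Op 2: note_on(76): voice 1 is free -> assigned | voices=[82 76 -]
Op 3: note_on(73): voice 2 is free -> assigned | voices=[82 76 73]
Op 4: note_on(77): all voices busy, STEAL voice 0 (pitch 82, oldest) -> assign | voices=[77 76 73]
Op 5: note_on(80): all voices busy, STEAL voice 1 (pitch 76, oldest) -> assign | voices=[77 80 73]
Op 6: note_off(80): free voice 1 | voices=[77 - 73]
Op 7: note_on(88): voice 1 is free -> assigned | voices=[77 88 73]
Op 8: note_on(72): all voices busy, STEAL voice 2 (pitch 73, oldest) -> assign | voices=[77 88 72]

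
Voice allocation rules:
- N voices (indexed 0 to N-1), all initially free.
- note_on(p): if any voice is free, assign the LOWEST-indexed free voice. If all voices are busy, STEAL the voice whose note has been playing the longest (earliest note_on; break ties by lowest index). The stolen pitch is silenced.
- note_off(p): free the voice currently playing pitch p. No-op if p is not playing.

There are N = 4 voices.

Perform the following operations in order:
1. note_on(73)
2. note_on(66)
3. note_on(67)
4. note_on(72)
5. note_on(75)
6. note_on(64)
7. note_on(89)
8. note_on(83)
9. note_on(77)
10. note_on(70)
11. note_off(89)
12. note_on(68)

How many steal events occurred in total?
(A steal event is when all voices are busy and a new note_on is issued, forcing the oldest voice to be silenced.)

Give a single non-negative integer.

Answer: 6

Derivation:
Op 1: note_on(73): voice 0 is free -> assigned | voices=[73 - - -]
Op 2: note_on(66): voice 1 is free -> assigned | voices=[73 66 - -]
Op 3: note_on(67): voice 2 is free -> assigned | voices=[73 66 67 -]
Op 4: note_on(72): voice 3 is free -> assigned | voices=[73 66 67 72]
Op 5: note_on(75): all voices busy, STEAL voice 0 (pitch 73, oldest) -> assign | voices=[75 66 67 72]
Op 6: note_on(64): all voices busy, STEAL voice 1 (pitch 66, oldest) -> assign | voices=[75 64 67 72]
Op 7: note_on(89): all voices busy, STEAL voice 2 (pitch 67, oldest) -> assign | voices=[75 64 89 72]
Op 8: note_on(83): all voices busy, STEAL voice 3 (pitch 72, oldest) -> assign | voices=[75 64 89 83]
Op 9: note_on(77): all voices busy, STEAL voice 0 (pitch 75, oldest) -> assign | voices=[77 64 89 83]
Op 10: note_on(70): all voices busy, STEAL voice 1 (pitch 64, oldest) -> assign | voices=[77 70 89 83]
Op 11: note_off(89): free voice 2 | voices=[77 70 - 83]
Op 12: note_on(68): voice 2 is free -> assigned | voices=[77 70 68 83]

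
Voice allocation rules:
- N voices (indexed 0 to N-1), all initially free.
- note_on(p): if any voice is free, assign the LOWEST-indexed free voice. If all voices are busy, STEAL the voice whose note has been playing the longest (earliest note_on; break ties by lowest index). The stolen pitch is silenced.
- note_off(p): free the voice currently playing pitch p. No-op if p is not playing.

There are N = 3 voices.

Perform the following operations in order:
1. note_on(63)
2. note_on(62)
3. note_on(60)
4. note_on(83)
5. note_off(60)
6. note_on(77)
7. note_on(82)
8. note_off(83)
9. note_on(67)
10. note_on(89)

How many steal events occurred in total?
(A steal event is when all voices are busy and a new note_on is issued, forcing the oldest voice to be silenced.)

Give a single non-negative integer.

Answer: 3

Derivation:
Op 1: note_on(63): voice 0 is free -> assigned | voices=[63 - -]
Op 2: note_on(62): voice 1 is free -> assigned | voices=[63 62 -]
Op 3: note_on(60): voice 2 is free -> assigned | voices=[63 62 60]
Op 4: note_on(83): all voices busy, STEAL voice 0 (pitch 63, oldest) -> assign | voices=[83 62 60]
Op 5: note_off(60): free voice 2 | voices=[83 62 -]
Op 6: note_on(77): voice 2 is free -> assigned | voices=[83 62 77]
Op 7: note_on(82): all voices busy, STEAL voice 1 (pitch 62, oldest) -> assign | voices=[83 82 77]
Op 8: note_off(83): free voice 0 | voices=[- 82 77]
Op 9: note_on(67): voice 0 is free -> assigned | voices=[67 82 77]
Op 10: note_on(89): all voices busy, STEAL voice 2 (pitch 77, oldest) -> assign | voices=[67 82 89]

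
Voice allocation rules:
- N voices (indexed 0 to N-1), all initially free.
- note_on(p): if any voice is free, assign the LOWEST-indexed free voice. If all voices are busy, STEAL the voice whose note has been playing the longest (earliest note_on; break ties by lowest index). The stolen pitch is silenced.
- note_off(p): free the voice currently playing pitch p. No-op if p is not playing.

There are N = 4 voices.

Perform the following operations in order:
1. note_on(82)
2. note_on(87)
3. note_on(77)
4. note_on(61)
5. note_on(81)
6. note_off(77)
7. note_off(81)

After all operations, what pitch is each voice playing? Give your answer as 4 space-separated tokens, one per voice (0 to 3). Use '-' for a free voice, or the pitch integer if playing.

Answer: - 87 - 61

Derivation:
Op 1: note_on(82): voice 0 is free -> assigned | voices=[82 - - -]
Op 2: note_on(87): voice 1 is free -> assigned | voices=[82 87 - -]
Op 3: note_on(77): voice 2 is free -> assigned | voices=[82 87 77 -]
Op 4: note_on(61): voice 3 is free -> assigned | voices=[82 87 77 61]
Op 5: note_on(81): all voices busy, STEAL voice 0 (pitch 82, oldest) -> assign | voices=[81 87 77 61]
Op 6: note_off(77): free voice 2 | voices=[81 87 - 61]
Op 7: note_off(81): free voice 0 | voices=[- 87 - 61]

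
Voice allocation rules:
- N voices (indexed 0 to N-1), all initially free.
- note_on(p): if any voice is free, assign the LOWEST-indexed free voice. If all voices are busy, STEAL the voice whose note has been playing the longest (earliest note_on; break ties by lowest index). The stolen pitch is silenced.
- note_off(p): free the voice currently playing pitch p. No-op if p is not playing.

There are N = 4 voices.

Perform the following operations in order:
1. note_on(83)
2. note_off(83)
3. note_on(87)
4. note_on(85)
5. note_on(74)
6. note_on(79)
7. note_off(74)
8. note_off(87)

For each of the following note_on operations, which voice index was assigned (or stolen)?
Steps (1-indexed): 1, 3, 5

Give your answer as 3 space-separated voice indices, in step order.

Answer: 0 0 2

Derivation:
Op 1: note_on(83): voice 0 is free -> assigned | voices=[83 - - -]
Op 2: note_off(83): free voice 0 | voices=[- - - -]
Op 3: note_on(87): voice 0 is free -> assigned | voices=[87 - - -]
Op 4: note_on(85): voice 1 is free -> assigned | voices=[87 85 - -]
Op 5: note_on(74): voice 2 is free -> assigned | voices=[87 85 74 -]
Op 6: note_on(79): voice 3 is free -> assigned | voices=[87 85 74 79]
Op 7: note_off(74): free voice 2 | voices=[87 85 - 79]
Op 8: note_off(87): free voice 0 | voices=[- 85 - 79]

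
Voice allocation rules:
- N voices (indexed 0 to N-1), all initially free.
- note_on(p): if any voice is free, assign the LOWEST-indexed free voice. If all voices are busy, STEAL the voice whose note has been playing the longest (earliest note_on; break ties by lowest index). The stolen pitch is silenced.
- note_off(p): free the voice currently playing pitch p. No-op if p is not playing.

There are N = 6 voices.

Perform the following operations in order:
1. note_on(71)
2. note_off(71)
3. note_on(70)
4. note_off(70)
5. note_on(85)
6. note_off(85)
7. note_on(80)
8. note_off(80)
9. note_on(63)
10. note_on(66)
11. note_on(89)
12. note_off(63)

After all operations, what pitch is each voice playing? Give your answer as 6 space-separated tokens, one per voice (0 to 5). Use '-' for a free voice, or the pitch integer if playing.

Op 1: note_on(71): voice 0 is free -> assigned | voices=[71 - - - - -]
Op 2: note_off(71): free voice 0 | voices=[- - - - - -]
Op 3: note_on(70): voice 0 is free -> assigned | voices=[70 - - - - -]
Op 4: note_off(70): free voice 0 | voices=[- - - - - -]
Op 5: note_on(85): voice 0 is free -> assigned | voices=[85 - - - - -]
Op 6: note_off(85): free voice 0 | voices=[- - - - - -]
Op 7: note_on(80): voice 0 is free -> assigned | voices=[80 - - - - -]
Op 8: note_off(80): free voice 0 | voices=[- - - - - -]
Op 9: note_on(63): voice 0 is free -> assigned | voices=[63 - - - - -]
Op 10: note_on(66): voice 1 is free -> assigned | voices=[63 66 - - - -]
Op 11: note_on(89): voice 2 is free -> assigned | voices=[63 66 89 - - -]
Op 12: note_off(63): free voice 0 | voices=[- 66 89 - - -]

Answer: - 66 89 - - -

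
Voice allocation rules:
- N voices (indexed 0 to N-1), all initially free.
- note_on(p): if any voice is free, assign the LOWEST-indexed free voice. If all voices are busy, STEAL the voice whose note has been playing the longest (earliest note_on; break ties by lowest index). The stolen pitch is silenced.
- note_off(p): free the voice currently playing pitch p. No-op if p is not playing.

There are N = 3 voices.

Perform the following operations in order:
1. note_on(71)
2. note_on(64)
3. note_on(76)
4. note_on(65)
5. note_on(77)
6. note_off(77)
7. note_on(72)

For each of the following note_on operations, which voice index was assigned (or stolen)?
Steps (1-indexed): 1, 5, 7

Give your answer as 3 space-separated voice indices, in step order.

Answer: 0 1 1

Derivation:
Op 1: note_on(71): voice 0 is free -> assigned | voices=[71 - -]
Op 2: note_on(64): voice 1 is free -> assigned | voices=[71 64 -]
Op 3: note_on(76): voice 2 is free -> assigned | voices=[71 64 76]
Op 4: note_on(65): all voices busy, STEAL voice 0 (pitch 71, oldest) -> assign | voices=[65 64 76]
Op 5: note_on(77): all voices busy, STEAL voice 1 (pitch 64, oldest) -> assign | voices=[65 77 76]
Op 6: note_off(77): free voice 1 | voices=[65 - 76]
Op 7: note_on(72): voice 1 is free -> assigned | voices=[65 72 76]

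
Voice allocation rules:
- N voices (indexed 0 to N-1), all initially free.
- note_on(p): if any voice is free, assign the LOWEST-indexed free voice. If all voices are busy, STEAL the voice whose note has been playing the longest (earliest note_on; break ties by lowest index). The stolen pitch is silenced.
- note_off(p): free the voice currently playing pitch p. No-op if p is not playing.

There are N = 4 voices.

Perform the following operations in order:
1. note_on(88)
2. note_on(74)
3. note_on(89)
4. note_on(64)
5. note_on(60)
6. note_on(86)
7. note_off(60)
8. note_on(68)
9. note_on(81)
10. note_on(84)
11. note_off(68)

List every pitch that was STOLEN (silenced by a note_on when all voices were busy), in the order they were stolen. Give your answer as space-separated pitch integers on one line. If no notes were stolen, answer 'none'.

Op 1: note_on(88): voice 0 is free -> assigned | voices=[88 - - -]
Op 2: note_on(74): voice 1 is free -> assigned | voices=[88 74 - -]
Op 3: note_on(89): voice 2 is free -> assigned | voices=[88 74 89 -]
Op 4: note_on(64): voice 3 is free -> assigned | voices=[88 74 89 64]
Op 5: note_on(60): all voices busy, STEAL voice 0 (pitch 88, oldest) -> assign | voices=[60 74 89 64]
Op 6: note_on(86): all voices busy, STEAL voice 1 (pitch 74, oldest) -> assign | voices=[60 86 89 64]
Op 7: note_off(60): free voice 0 | voices=[- 86 89 64]
Op 8: note_on(68): voice 0 is free -> assigned | voices=[68 86 89 64]
Op 9: note_on(81): all voices busy, STEAL voice 2 (pitch 89, oldest) -> assign | voices=[68 86 81 64]
Op 10: note_on(84): all voices busy, STEAL voice 3 (pitch 64, oldest) -> assign | voices=[68 86 81 84]
Op 11: note_off(68): free voice 0 | voices=[- 86 81 84]

Answer: 88 74 89 64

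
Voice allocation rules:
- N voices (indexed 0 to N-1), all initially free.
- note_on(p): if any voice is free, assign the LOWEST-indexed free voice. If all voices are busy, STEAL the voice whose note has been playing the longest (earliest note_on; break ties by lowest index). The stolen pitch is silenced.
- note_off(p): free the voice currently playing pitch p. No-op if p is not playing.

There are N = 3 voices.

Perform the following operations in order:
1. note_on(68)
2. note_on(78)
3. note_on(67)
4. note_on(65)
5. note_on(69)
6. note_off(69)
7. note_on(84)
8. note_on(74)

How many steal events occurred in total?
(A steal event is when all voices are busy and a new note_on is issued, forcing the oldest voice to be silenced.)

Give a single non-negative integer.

Answer: 3

Derivation:
Op 1: note_on(68): voice 0 is free -> assigned | voices=[68 - -]
Op 2: note_on(78): voice 1 is free -> assigned | voices=[68 78 -]
Op 3: note_on(67): voice 2 is free -> assigned | voices=[68 78 67]
Op 4: note_on(65): all voices busy, STEAL voice 0 (pitch 68, oldest) -> assign | voices=[65 78 67]
Op 5: note_on(69): all voices busy, STEAL voice 1 (pitch 78, oldest) -> assign | voices=[65 69 67]
Op 6: note_off(69): free voice 1 | voices=[65 - 67]
Op 7: note_on(84): voice 1 is free -> assigned | voices=[65 84 67]
Op 8: note_on(74): all voices busy, STEAL voice 2 (pitch 67, oldest) -> assign | voices=[65 84 74]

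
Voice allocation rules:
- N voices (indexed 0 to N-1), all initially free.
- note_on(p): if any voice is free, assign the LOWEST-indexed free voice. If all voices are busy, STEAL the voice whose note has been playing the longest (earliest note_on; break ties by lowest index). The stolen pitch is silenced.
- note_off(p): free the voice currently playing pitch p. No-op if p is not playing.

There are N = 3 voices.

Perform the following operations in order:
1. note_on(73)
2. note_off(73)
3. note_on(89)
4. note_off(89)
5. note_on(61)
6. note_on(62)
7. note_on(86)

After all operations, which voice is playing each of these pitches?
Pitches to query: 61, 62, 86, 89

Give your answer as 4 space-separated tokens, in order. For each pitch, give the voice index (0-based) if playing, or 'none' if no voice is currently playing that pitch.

Op 1: note_on(73): voice 0 is free -> assigned | voices=[73 - -]
Op 2: note_off(73): free voice 0 | voices=[- - -]
Op 3: note_on(89): voice 0 is free -> assigned | voices=[89 - -]
Op 4: note_off(89): free voice 0 | voices=[- - -]
Op 5: note_on(61): voice 0 is free -> assigned | voices=[61 - -]
Op 6: note_on(62): voice 1 is free -> assigned | voices=[61 62 -]
Op 7: note_on(86): voice 2 is free -> assigned | voices=[61 62 86]

Answer: 0 1 2 none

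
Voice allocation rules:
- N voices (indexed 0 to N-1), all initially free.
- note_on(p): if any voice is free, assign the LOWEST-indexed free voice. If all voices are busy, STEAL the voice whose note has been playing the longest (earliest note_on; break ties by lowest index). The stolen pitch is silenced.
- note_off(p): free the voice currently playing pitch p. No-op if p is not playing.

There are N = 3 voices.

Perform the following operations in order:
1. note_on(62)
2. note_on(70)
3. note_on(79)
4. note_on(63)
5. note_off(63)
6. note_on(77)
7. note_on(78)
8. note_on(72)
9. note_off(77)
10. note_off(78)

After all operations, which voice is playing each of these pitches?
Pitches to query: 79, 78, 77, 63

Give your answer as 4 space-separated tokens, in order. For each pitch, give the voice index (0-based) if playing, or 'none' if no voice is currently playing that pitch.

Answer: none none none none

Derivation:
Op 1: note_on(62): voice 0 is free -> assigned | voices=[62 - -]
Op 2: note_on(70): voice 1 is free -> assigned | voices=[62 70 -]
Op 3: note_on(79): voice 2 is free -> assigned | voices=[62 70 79]
Op 4: note_on(63): all voices busy, STEAL voice 0 (pitch 62, oldest) -> assign | voices=[63 70 79]
Op 5: note_off(63): free voice 0 | voices=[- 70 79]
Op 6: note_on(77): voice 0 is free -> assigned | voices=[77 70 79]
Op 7: note_on(78): all voices busy, STEAL voice 1 (pitch 70, oldest) -> assign | voices=[77 78 79]
Op 8: note_on(72): all voices busy, STEAL voice 2 (pitch 79, oldest) -> assign | voices=[77 78 72]
Op 9: note_off(77): free voice 0 | voices=[- 78 72]
Op 10: note_off(78): free voice 1 | voices=[- - 72]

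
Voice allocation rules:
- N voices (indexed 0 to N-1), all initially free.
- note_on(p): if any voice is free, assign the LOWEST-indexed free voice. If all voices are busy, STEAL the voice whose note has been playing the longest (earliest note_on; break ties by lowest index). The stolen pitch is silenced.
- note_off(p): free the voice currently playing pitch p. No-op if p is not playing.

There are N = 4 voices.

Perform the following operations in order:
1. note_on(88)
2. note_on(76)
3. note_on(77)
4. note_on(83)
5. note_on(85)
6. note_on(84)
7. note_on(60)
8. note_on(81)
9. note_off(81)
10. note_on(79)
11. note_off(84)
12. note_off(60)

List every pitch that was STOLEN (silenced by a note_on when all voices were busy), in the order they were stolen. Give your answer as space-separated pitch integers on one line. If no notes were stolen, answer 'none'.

Answer: 88 76 77 83

Derivation:
Op 1: note_on(88): voice 0 is free -> assigned | voices=[88 - - -]
Op 2: note_on(76): voice 1 is free -> assigned | voices=[88 76 - -]
Op 3: note_on(77): voice 2 is free -> assigned | voices=[88 76 77 -]
Op 4: note_on(83): voice 3 is free -> assigned | voices=[88 76 77 83]
Op 5: note_on(85): all voices busy, STEAL voice 0 (pitch 88, oldest) -> assign | voices=[85 76 77 83]
Op 6: note_on(84): all voices busy, STEAL voice 1 (pitch 76, oldest) -> assign | voices=[85 84 77 83]
Op 7: note_on(60): all voices busy, STEAL voice 2 (pitch 77, oldest) -> assign | voices=[85 84 60 83]
Op 8: note_on(81): all voices busy, STEAL voice 3 (pitch 83, oldest) -> assign | voices=[85 84 60 81]
Op 9: note_off(81): free voice 3 | voices=[85 84 60 -]
Op 10: note_on(79): voice 3 is free -> assigned | voices=[85 84 60 79]
Op 11: note_off(84): free voice 1 | voices=[85 - 60 79]
Op 12: note_off(60): free voice 2 | voices=[85 - - 79]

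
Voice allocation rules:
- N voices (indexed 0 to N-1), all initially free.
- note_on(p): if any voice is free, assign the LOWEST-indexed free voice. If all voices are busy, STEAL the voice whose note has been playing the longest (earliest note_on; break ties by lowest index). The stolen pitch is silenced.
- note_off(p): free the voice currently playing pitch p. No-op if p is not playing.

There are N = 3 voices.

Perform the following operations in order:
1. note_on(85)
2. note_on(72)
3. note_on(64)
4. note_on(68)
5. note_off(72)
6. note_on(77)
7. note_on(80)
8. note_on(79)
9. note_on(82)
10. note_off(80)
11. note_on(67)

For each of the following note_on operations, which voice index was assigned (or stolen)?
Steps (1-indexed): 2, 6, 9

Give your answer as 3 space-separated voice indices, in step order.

Answer: 1 1 1

Derivation:
Op 1: note_on(85): voice 0 is free -> assigned | voices=[85 - -]
Op 2: note_on(72): voice 1 is free -> assigned | voices=[85 72 -]
Op 3: note_on(64): voice 2 is free -> assigned | voices=[85 72 64]
Op 4: note_on(68): all voices busy, STEAL voice 0 (pitch 85, oldest) -> assign | voices=[68 72 64]
Op 5: note_off(72): free voice 1 | voices=[68 - 64]
Op 6: note_on(77): voice 1 is free -> assigned | voices=[68 77 64]
Op 7: note_on(80): all voices busy, STEAL voice 2 (pitch 64, oldest) -> assign | voices=[68 77 80]
Op 8: note_on(79): all voices busy, STEAL voice 0 (pitch 68, oldest) -> assign | voices=[79 77 80]
Op 9: note_on(82): all voices busy, STEAL voice 1 (pitch 77, oldest) -> assign | voices=[79 82 80]
Op 10: note_off(80): free voice 2 | voices=[79 82 -]
Op 11: note_on(67): voice 2 is free -> assigned | voices=[79 82 67]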